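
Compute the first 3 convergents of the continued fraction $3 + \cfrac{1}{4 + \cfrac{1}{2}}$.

3/1, 13/4, 29/9

Using the convergent recurrence p_i = a_i*p_{i-1} + p_{i-2}, q_i = a_i*q_{i-1} + q_{i-2} with p_{-2}=0, p_{-1}=1, q_{-2}=1, q_{-1}=0:
  i=0: a_0=3, p_0 = 3*1 + 0 = 3, q_0 = 3*0 + 1 = 1.
  i=1: a_1=4, p_1 = 4*3 + 1 = 13, q_1 = 4*1 + 0 = 4.
  i=2: a_2=2, p_2 = 2*13 + 3 = 29, q_2 = 2*4 + 1 = 9.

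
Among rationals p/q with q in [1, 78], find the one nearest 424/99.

Expand x = 424/99 as a continued fraction with the Euclidean algorithm:
  424 = 4*99 + 28, so a_0 = 4.
  99 = 3*28 + 15, so a_1 = 3.
  28 = 1*15 + 13, so a_2 = 1.
  15 = 1*13 + 2, so a_3 = 1.
  13 = 6*2 + 1, so a_4 = 6.
  2 = 2*1 + 0, so a_5 = 2.
so x = [4; 3, 1, 1, 6, 2].
Convergents (p_i = a_i*p_{i-1} + p_{i-2}, q_i = a_i*q_{i-1} + q_{i-2} with p_{-2}=0, p_{-1}=1, q_{-2}=1, q_{-1}=0), until the denominator exceeds 78:
  i=0: a_0=4, p_0 = 4*1 + 0 = 4, q_0 = 4*0 + 1 = 1.
  i=1: a_1=3, p_1 = 3*4 + 1 = 13, q_1 = 3*1 + 0 = 3.
  i=2: a_2=1, p_2 = 1*13 + 4 = 17, q_2 = 1*3 + 1 = 4.
  i=3: a_3=1, p_3 = 1*17 + 13 = 30, q_3 = 1*4 + 3 = 7.
  i=4: a_4=6, p_4 = 6*30 + 17 = 197, q_4 = 6*7 + 4 = 46.
  i=5: a_5=2, p_5 = 2*197 + 30 = 424, q_5 = 2*46 + 7 = 99.
q_5 = 99 > 78, so the last convergent with denominator <= 78 is p_4/q_4 = 197/46.
The closest fraction with denominator <= 78 is either p_4/q_4 or the intermediate fraction (k*p_4 + p_3)/(k*q_4 + q_3) with the largest k >= 1 whose denominator stays <= 78; these approach x as k grows, and every other convergent or intermediate fraction in range is farther away.
Largest k: floor((78 - q_3)/q_4) = floor((78 - 7)/46) = 1.
That gives (1*197 + 30)/(1*46 + 7) = 227/53.
Compare the errors: |x - 197/46| = |424*46 - 197*99|/(99*46) = 1/4554, and |x - 227/53| = |424*53 - 227*99|/(99*53) = 1/5247.
Cross-multiplying, 1*4554 = 4554 < 5247 = 1*5247, so 1/5247 is smaller: the intermediate fraction 227/53 is closer to x than 197/46.

227/53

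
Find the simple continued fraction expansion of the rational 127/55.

[2; 3, 4, 4]

Run the Euclidean algorithm on 127 and 55; the successive quotients are the partial quotients a_0, a_1, ... (each step inverts the fractional part left over by the previous one):
  127 = 2*55 + 17, so a_0 = 2.
  55 = 3*17 + 4, so a_1 = 3.
  17 = 4*4 + 1, so a_2 = 4.
  4 = 4*1 + 0, so a_3 = 4.
The remainder reaches 0 after 4 divisions, so the expansion has 4 partial quotients, read off in order.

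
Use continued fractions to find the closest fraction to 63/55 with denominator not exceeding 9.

Expand x = 63/55 as a continued fraction with the Euclidean algorithm:
  63 = 1*55 + 8, so a_0 = 1.
  55 = 6*8 + 7, so a_1 = 6.
  8 = 1*7 + 1, so a_2 = 1.
  7 = 7*1 + 0, so a_3 = 7.
so x = [1; 6, 1, 7].
Convergents (p_i = a_i*p_{i-1} + p_{i-2}, q_i = a_i*q_{i-1} + q_{i-2} with p_{-2}=0, p_{-1}=1, q_{-2}=1, q_{-1}=0), until the denominator exceeds 9:
  i=0: a_0=1, p_0 = 1*1 + 0 = 1, q_0 = 1*0 + 1 = 1.
  i=1: a_1=6, p_1 = 6*1 + 1 = 7, q_1 = 6*1 + 0 = 6.
  i=2: a_2=1, p_2 = 1*7 + 1 = 8, q_2 = 1*6 + 1 = 7.
  i=3: a_3=7, p_3 = 7*8 + 7 = 63, q_3 = 7*7 + 6 = 55.
q_3 = 55 > 9, so the last convergent with denominator <= 9 is p_2/q_2 = 8/7.
The closest fraction with denominator <= 9 is either p_2/q_2 or the intermediate fraction (k*p_2 + p_1)/(k*q_2 + q_1) with the largest k >= 1 whose denominator stays <= 9; these approach x as k grows, and every other convergent or intermediate fraction in range is farther away.
Largest k: floor((9 - q_1)/q_2) = floor((9 - 6)/7) = 0.
Since k = 0, no intermediate fraction beyond p_2/q_2 has denominator <= 9, so the convergent 8/7 is the closest (its error is |63*7 - 8*55|/(55*7) = 1/385).

8/7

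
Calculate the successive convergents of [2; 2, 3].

2/1, 5/2, 17/7

Using the convergent recurrence p_i = a_i*p_{i-1} + p_{i-2}, q_i = a_i*q_{i-1} + q_{i-2} with p_{-2}=0, p_{-1}=1, q_{-2}=1, q_{-1}=0:
  i=0: a_0=2, p_0 = 2*1 + 0 = 2, q_0 = 2*0 + 1 = 1.
  i=1: a_1=2, p_1 = 2*2 + 1 = 5, q_1 = 2*1 + 0 = 2.
  i=2: a_2=3, p_2 = 3*5 + 2 = 17, q_2 = 3*2 + 1 = 7.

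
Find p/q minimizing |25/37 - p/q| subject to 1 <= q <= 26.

Expand x = 25/37 as a continued fraction with the Euclidean algorithm:
  25 = 0*37 + 25, so a_0 = 0.
  37 = 1*25 + 12, so a_1 = 1.
  25 = 2*12 + 1, so a_2 = 2.
  12 = 12*1 + 0, so a_3 = 12.
so x = [0; 1, 2, 12].
Convergents (p_i = a_i*p_{i-1} + p_{i-2}, q_i = a_i*q_{i-1} + q_{i-2} with p_{-2}=0, p_{-1}=1, q_{-2}=1, q_{-1}=0), until the denominator exceeds 26:
  i=0: a_0=0, p_0 = 0*1 + 0 = 0, q_0 = 0*0 + 1 = 1.
  i=1: a_1=1, p_1 = 1*0 + 1 = 1, q_1 = 1*1 + 0 = 1.
  i=2: a_2=2, p_2 = 2*1 + 0 = 2, q_2 = 2*1 + 1 = 3.
  i=3: a_3=12, p_3 = 12*2 + 1 = 25, q_3 = 12*3 + 1 = 37.
q_3 = 37 > 26, so the last convergent with denominator <= 26 is p_2/q_2 = 2/3.
The closest fraction with denominator <= 26 is either p_2/q_2 or the intermediate fraction (k*p_2 + p_1)/(k*q_2 + q_1) with the largest k >= 1 whose denominator stays <= 26; these approach x as k grows, and every other convergent or intermediate fraction in range is farther away.
Largest k: floor((26 - q_1)/q_2) = floor((26 - 1)/3) = 8.
That gives (8*2 + 1)/(8*3 + 1) = 17/25.
Compare the errors: |x - 2/3| = |25*3 - 2*37|/(37*3) = 1/111, and |x - 17/25| = |25*25 - 17*37|/(37*25) = 4/925.
Cross-multiplying, 4*111 = 444 < 925 = 1*925, so 4/925 is smaller: the intermediate fraction 17/25 is closer to x than 2/3.

17/25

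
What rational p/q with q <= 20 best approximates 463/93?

5/1

Expand x = 463/93 as a continued fraction with the Euclidean algorithm:
  463 = 4*93 + 91, so a_0 = 4.
  93 = 1*91 + 2, so a_1 = 1.
  91 = 45*2 + 1, so a_2 = 45.
  2 = 2*1 + 0, so a_3 = 2.
so x = [4; 1, 45, 2].
Convergents (p_i = a_i*p_{i-1} + p_{i-2}, q_i = a_i*q_{i-1} + q_{i-2} with p_{-2}=0, p_{-1}=1, q_{-2}=1, q_{-1}=0), until the denominator exceeds 20:
  i=0: a_0=4, p_0 = 4*1 + 0 = 4, q_0 = 4*0 + 1 = 1.
  i=1: a_1=1, p_1 = 1*4 + 1 = 5, q_1 = 1*1 + 0 = 1.
  i=2: a_2=45, p_2 = 45*5 + 4 = 229, q_2 = 45*1 + 1 = 46.
q_2 = 46 > 20, so the last convergent with denominator <= 20 is p_1/q_1 = 5/1.
The closest fraction with denominator <= 20 is either p_1/q_1 or the intermediate fraction (k*p_1 + p_0)/(k*q_1 + q_0) with the largest k >= 1 whose denominator stays <= 20; these approach x as k grows, and every other convergent or intermediate fraction in range is farther away.
Largest k: floor((20 - q_0)/q_1) = floor((20 - 1)/1) = 19.
That gives (19*5 + 4)/(19*1 + 1) = 99/20.
Compare the errors: |x - 5/1| = |463*1 - 5*93|/(93*1) = 2/93, and |x - 99/20| = |463*20 - 99*93|/(93*20) = 53/1860.
Cross-multiplying, 2*1860 = 3720 < 4929 = 53*93, so 2/93 is smaller: the convergent 5/1 is closer to x than 99/20.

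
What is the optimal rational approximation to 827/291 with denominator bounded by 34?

Expand x = 827/291 as a continued fraction with the Euclidean algorithm:
  827 = 2*291 + 245, so a_0 = 2.
  291 = 1*245 + 46, so a_1 = 1.
  245 = 5*46 + 15, so a_2 = 5.
  46 = 3*15 + 1, so a_3 = 3.
  15 = 15*1 + 0, so a_4 = 15.
so x = [2; 1, 5, 3, 15].
Convergents (p_i = a_i*p_{i-1} + p_{i-2}, q_i = a_i*q_{i-1} + q_{i-2} with p_{-2}=0, p_{-1}=1, q_{-2}=1, q_{-1}=0), until the denominator exceeds 34:
  i=0: a_0=2, p_0 = 2*1 + 0 = 2, q_0 = 2*0 + 1 = 1.
  i=1: a_1=1, p_1 = 1*2 + 1 = 3, q_1 = 1*1 + 0 = 1.
  i=2: a_2=5, p_2 = 5*3 + 2 = 17, q_2 = 5*1 + 1 = 6.
  i=3: a_3=3, p_3 = 3*17 + 3 = 54, q_3 = 3*6 + 1 = 19.
  i=4: a_4=15, p_4 = 15*54 + 17 = 827, q_4 = 15*19 + 6 = 291.
q_4 = 291 > 34, so the last convergent with denominator <= 34 is p_3/q_3 = 54/19.
The closest fraction with denominator <= 34 is either p_3/q_3 or the intermediate fraction (k*p_3 + p_2)/(k*q_3 + q_2) with the largest k >= 1 whose denominator stays <= 34; these approach x as k grows, and every other convergent or intermediate fraction in range is farther away.
Largest k: floor((34 - q_2)/q_3) = floor((34 - 6)/19) = 1.
That gives (1*54 + 17)/(1*19 + 6) = 71/25.
Compare the errors: |x - 54/19| = |827*19 - 54*291|/(291*19) = 1/5529, and |x - 71/25| = |827*25 - 71*291|/(291*25) = 14/7275.
Cross-multiplying, 1*7275 = 7275 < 77406 = 14*5529, so 1/5529 is smaller: the convergent 54/19 is closer to x than 71/25.

54/19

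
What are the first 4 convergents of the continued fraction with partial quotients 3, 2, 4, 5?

3/1, 7/2, 31/9, 162/47

Using the convergent recurrence p_i = a_i*p_{i-1} + p_{i-2}, q_i = a_i*q_{i-1} + q_{i-2} with p_{-2}=0, p_{-1}=1, q_{-2}=1, q_{-1}=0:
  i=0: a_0=3, p_0 = 3*1 + 0 = 3, q_0 = 3*0 + 1 = 1.
  i=1: a_1=2, p_1 = 2*3 + 1 = 7, q_1 = 2*1 + 0 = 2.
  i=2: a_2=4, p_2 = 4*7 + 3 = 31, q_2 = 4*2 + 1 = 9.
  i=3: a_3=5, p_3 = 5*31 + 7 = 162, q_3 = 5*9 + 2 = 47.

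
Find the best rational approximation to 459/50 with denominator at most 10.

Expand x = 459/50 as a continued fraction with the Euclidean algorithm:
  459 = 9*50 + 9, so a_0 = 9.
  50 = 5*9 + 5, so a_1 = 5.
  9 = 1*5 + 4, so a_2 = 1.
  5 = 1*4 + 1, so a_3 = 1.
  4 = 4*1 + 0, so a_4 = 4.
so x = [9; 5, 1, 1, 4].
Convergents (p_i = a_i*p_{i-1} + p_{i-2}, q_i = a_i*q_{i-1} + q_{i-2} with p_{-2}=0, p_{-1}=1, q_{-2}=1, q_{-1}=0), until the denominator exceeds 10:
  i=0: a_0=9, p_0 = 9*1 + 0 = 9, q_0 = 9*0 + 1 = 1.
  i=1: a_1=5, p_1 = 5*9 + 1 = 46, q_1 = 5*1 + 0 = 5.
  i=2: a_2=1, p_2 = 1*46 + 9 = 55, q_2 = 1*5 + 1 = 6.
  i=3: a_3=1, p_3 = 1*55 + 46 = 101, q_3 = 1*6 + 5 = 11.
q_3 = 11 > 10, so the last convergent with denominator <= 10 is p_2/q_2 = 55/6.
The closest fraction with denominator <= 10 is either p_2/q_2 or the intermediate fraction (k*p_2 + p_1)/(k*q_2 + q_1) with the largest k >= 1 whose denominator stays <= 10; these approach x as k grows, and every other convergent or intermediate fraction in range is farther away.
Largest k: floor((10 - q_1)/q_2) = floor((10 - 5)/6) = 0.
Since k = 0, no intermediate fraction beyond p_2/q_2 has denominator <= 10, so the convergent 55/6 is the closest (its error is |459*6 - 55*50|/(50*6) = 4/300).

55/6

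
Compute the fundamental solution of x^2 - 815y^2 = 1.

(x, y) = (156644, 5487)

First expand sqrt(815) as a continued fraction. With x_i = (sqrt(815) + m_i)/d_i and (m_0, d_0) = (0, 1): a_0 = floor(sqrt(815)) = 28, since 28^2 = 784 <= 815 < 841 = 29^2.
Iterate m_{i+1} = d_i*a_i - m_i, d_{i+1} = (815 - m_{i+1}^2)/d_i, a_{i+1} = floor((a_0 + m_{i+1})/d_{i+1}):
  m_1 = 1*28 - 0 = 28, d_1 = (815 - 28^2)/1 = 31/1 = 31, a_1 = floor((28 + 28)/31) = 1.
  m_2 = 31*1 - 28 = 3, d_2 = (815 - 3^2)/31 = 806/31 = 26, a_2 = floor((28 + 3)/26) = 1.
  m_3 = 26*1 - 3 = 23, d_3 = (815 - 23^2)/26 = 286/26 = 11, a_3 = floor((28 + 23)/11) = 4.
  m_4 = 11*4 - 23 = 21, d_4 = (815 - 21^2)/11 = 374/11 = 34, a_4 = floor((28 + 21)/34) = 1.
  m_5 = 34*1 - 21 = 13, d_5 = (815 - 13^2)/34 = 646/34 = 19, a_5 = floor((28 + 13)/19) = 2.
  m_6 = 19*2 - 13 = 25, d_6 = (815 - 25^2)/19 = 190/19 = 10, a_6 = floor((28 + 25)/10) = 5.
  m_7 = 10*5 - 25 = 25, d_7 = (815 - 25^2)/10 = 190/10 = 19, a_7 = floor((28 + 25)/19) = 2.
  m_8 = 19*2 - 25 = 13, d_8 = (815 - 13^2)/19 = 646/19 = 34, a_8 = floor((28 + 13)/34) = 1.
  m_9 = 34*1 - 13 = 21, d_9 = (815 - 21^2)/34 = 374/34 = 11, a_9 = floor((28 + 21)/11) = 4.
  m_10 = 11*4 - 21 = 23, d_10 = (815 - 23^2)/11 = 286/11 = 26, a_10 = floor((28 + 23)/26) = 1.
  m_11 = 26*1 - 23 = 3, d_11 = (815 - 3^2)/26 = 806/26 = 31, a_11 = floor((28 + 3)/31) = 1.
  m_12 = 31*1 - 3 = 28, d_12 = (815 - 28^2)/31 = 31/31 = 1, a_12 = floor((28 + 28)/1) = 56.
  m_13 = 1*56 - 28 = 28, d_13 = (815 - 28^2)/1 = 31/1 = 31: (m_13, d_13) = (m_1, d_1) = (28, 31), so from here the quotients repeat a_1, ..., a_12; the period length is 12.
So sqrt(815) = [28; (1, 1, 4, 1, 2, 5, 2, 1, 4, 1, 1, 56)] with period length k = 12.
k is even, so the fundamental solution of x^2 - 815y^2 = 1 is (p_{k-1}, q_{k-1}) = (p_11, q_11); compute convergents through index 11.
Convergents (p_i = a_i*p_{i-1} + p_{i-2}, q_i = a_i*q_{i-1} + q_{i-2} with p_{-2}=0, p_{-1}=1, q_{-2}=1, q_{-1}=0):
  i=0: a_0=28, p_0 = 28*1 + 0 = 28, q_0 = 28*0 + 1 = 1.
  i=1: a_1=1, p_1 = 1*28 + 1 = 29, q_1 = 1*1 + 0 = 1.
  i=2: a_2=1, p_2 = 1*29 + 28 = 57, q_2 = 1*1 + 1 = 2.
  i=3: a_3=4, p_3 = 4*57 + 29 = 257, q_3 = 4*2 + 1 = 9.
  i=4: a_4=1, p_4 = 1*257 + 57 = 314, q_4 = 1*9 + 2 = 11.
  i=5: a_5=2, p_5 = 2*314 + 257 = 885, q_5 = 2*11 + 9 = 31.
  i=6: a_6=5, p_6 = 5*885 + 314 = 4739, q_6 = 5*31 + 11 = 166.
  i=7: a_7=2, p_7 = 2*4739 + 885 = 10363, q_7 = 2*166 + 31 = 363.
  i=8: a_8=1, p_8 = 1*10363 + 4739 = 15102, q_8 = 1*363 + 166 = 529.
  i=9: a_9=4, p_9 = 4*15102 + 10363 = 70771, q_9 = 4*529 + 363 = 2479.
  i=10: a_10=1, p_10 = 1*70771 + 15102 = 85873, q_10 = 1*2479 + 529 = 3008.
  i=11: a_11=1, p_11 = 1*85873 + 70771 = 156644, q_11 = 1*3008 + 2479 = 5487.
Check: 156644^2 - 815*5487^2 = 24537342736 - 24537342735 = 1, so (x, y) = (156644, 5487) solves the equation, and by the theorem it is the least positive solution.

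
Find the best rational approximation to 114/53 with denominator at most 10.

Expand x = 114/53 as a continued fraction with the Euclidean algorithm:
  114 = 2*53 + 8, so a_0 = 2.
  53 = 6*8 + 5, so a_1 = 6.
  8 = 1*5 + 3, so a_2 = 1.
  5 = 1*3 + 2, so a_3 = 1.
  3 = 1*2 + 1, so a_4 = 1.
  2 = 2*1 + 0, so a_5 = 2.
so x = [2; 6, 1, 1, 1, 2].
Convergents (p_i = a_i*p_{i-1} + p_{i-2}, q_i = a_i*q_{i-1} + q_{i-2} with p_{-2}=0, p_{-1}=1, q_{-2}=1, q_{-1}=0), until the denominator exceeds 10:
  i=0: a_0=2, p_0 = 2*1 + 0 = 2, q_0 = 2*0 + 1 = 1.
  i=1: a_1=6, p_1 = 6*2 + 1 = 13, q_1 = 6*1 + 0 = 6.
  i=2: a_2=1, p_2 = 1*13 + 2 = 15, q_2 = 1*6 + 1 = 7.
  i=3: a_3=1, p_3 = 1*15 + 13 = 28, q_3 = 1*7 + 6 = 13.
q_3 = 13 > 10, so the last convergent with denominator <= 10 is p_2/q_2 = 15/7.
The closest fraction with denominator <= 10 is either p_2/q_2 or the intermediate fraction (k*p_2 + p_1)/(k*q_2 + q_1) with the largest k >= 1 whose denominator stays <= 10; these approach x as k grows, and every other convergent or intermediate fraction in range is farther away.
Largest k: floor((10 - q_1)/q_2) = floor((10 - 6)/7) = 0.
Since k = 0, no intermediate fraction beyond p_2/q_2 has denominator <= 10, so the convergent 15/7 is the closest (its error is |114*7 - 15*53|/(53*7) = 3/371).

15/7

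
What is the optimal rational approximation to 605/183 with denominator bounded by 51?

Expand x = 605/183 as a continued fraction with the Euclidean algorithm:
  605 = 3*183 + 56, so a_0 = 3.
  183 = 3*56 + 15, so a_1 = 3.
  56 = 3*15 + 11, so a_2 = 3.
  15 = 1*11 + 4, so a_3 = 1.
  11 = 2*4 + 3, so a_4 = 2.
  4 = 1*3 + 1, so a_5 = 1.
  3 = 3*1 + 0, so a_6 = 3.
so x = [3; 3, 3, 1, 2, 1, 3].
Convergents (p_i = a_i*p_{i-1} + p_{i-2}, q_i = a_i*q_{i-1} + q_{i-2} with p_{-2}=0, p_{-1}=1, q_{-2}=1, q_{-1}=0), until the denominator exceeds 51:
  i=0: a_0=3, p_0 = 3*1 + 0 = 3, q_0 = 3*0 + 1 = 1.
  i=1: a_1=3, p_1 = 3*3 + 1 = 10, q_1 = 3*1 + 0 = 3.
  i=2: a_2=3, p_2 = 3*10 + 3 = 33, q_2 = 3*3 + 1 = 10.
  i=3: a_3=1, p_3 = 1*33 + 10 = 43, q_3 = 1*10 + 3 = 13.
  i=4: a_4=2, p_4 = 2*43 + 33 = 119, q_4 = 2*13 + 10 = 36.
  i=5: a_5=1, p_5 = 1*119 + 43 = 162, q_5 = 1*36 + 13 = 49.
  i=6: a_6=3, p_6 = 3*162 + 119 = 605, q_6 = 3*49 + 36 = 183.
q_6 = 183 > 51, so the last convergent with denominator <= 51 is p_5/q_5 = 162/49.
The closest fraction with denominator <= 51 is either p_5/q_5 or the intermediate fraction (k*p_5 + p_4)/(k*q_5 + q_4) with the largest k >= 1 whose denominator stays <= 51; these approach x as k grows, and every other convergent or intermediate fraction in range is farther away.
Largest k: floor((51 - q_4)/q_5) = floor((51 - 36)/49) = 0.
Since k = 0, no intermediate fraction beyond p_5/q_5 has denominator <= 51, so the convergent 162/49 is the closest (its error is |605*49 - 162*183|/(183*49) = 1/8967).

162/49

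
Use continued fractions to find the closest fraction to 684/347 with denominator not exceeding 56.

Expand x = 684/347 as a continued fraction with the Euclidean algorithm:
  684 = 1*347 + 337, so a_0 = 1.
  347 = 1*337 + 10, so a_1 = 1.
  337 = 33*10 + 7, so a_2 = 33.
  10 = 1*7 + 3, so a_3 = 1.
  7 = 2*3 + 1, so a_4 = 2.
  3 = 3*1 + 0, so a_5 = 3.
so x = [1; 1, 33, 1, 2, 3].
Convergents (p_i = a_i*p_{i-1} + p_{i-2}, q_i = a_i*q_{i-1} + q_{i-2} with p_{-2}=0, p_{-1}=1, q_{-2}=1, q_{-1}=0), until the denominator exceeds 56:
  i=0: a_0=1, p_0 = 1*1 + 0 = 1, q_0 = 1*0 + 1 = 1.
  i=1: a_1=1, p_1 = 1*1 + 1 = 2, q_1 = 1*1 + 0 = 1.
  i=2: a_2=33, p_2 = 33*2 + 1 = 67, q_2 = 33*1 + 1 = 34.
  i=3: a_3=1, p_3 = 1*67 + 2 = 69, q_3 = 1*34 + 1 = 35.
  i=4: a_4=2, p_4 = 2*69 + 67 = 205, q_4 = 2*35 + 34 = 104.
q_4 = 104 > 56, so the last convergent with denominator <= 56 is p_3/q_3 = 69/35.
The closest fraction with denominator <= 56 is either p_3/q_3 or the intermediate fraction (k*p_3 + p_2)/(k*q_3 + q_2) with the largest k >= 1 whose denominator stays <= 56; these approach x as k grows, and every other convergent or intermediate fraction in range is farther away.
Largest k: floor((56 - q_2)/q_3) = floor((56 - 34)/35) = 0.
Since k = 0, no intermediate fraction beyond p_3/q_3 has denominator <= 56, so the convergent 69/35 is the closest (its error is |684*35 - 69*347|/(347*35) = 3/12145).

69/35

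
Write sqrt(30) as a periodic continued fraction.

[5; (2, 10)]

Write x_i = (sqrt(30) + m_i)/d_i with (m_0, d_0) = (0, 1). a_0 = floor(sqrt(30)) = 5, since 5^2 = 25 <= 30 < 36 = 6^2.
Iterate m_{i+1} = d_i*a_i - m_i, d_{i+1} = (30 - m_{i+1}^2)/d_i, a_{i+1} = floor((a_0 + m_{i+1})/d_{i+1}):
  m_1 = 1*5 - 0 = 5, d_1 = (30 - 5^2)/1 = 5/1 = 5, a_1 = floor((5 + 5)/5) = 2.
  m_2 = 5*2 - 5 = 5, d_2 = (30 - 5^2)/5 = 5/5 = 1, a_2 = floor((5 + 5)/1) = 10.
  m_3 = 1*10 - 5 = 5, d_3 = (30 - 5^2)/1 = 5/1 = 5: (m_3, d_3) = (m_1, d_1) = (5, 5), so from here the quotients repeat a_1, a_2; the period length is 2.
Hence the expansion of sqrt(30) is a_0 = 5 followed by the repeating block 2, 10 (period 2).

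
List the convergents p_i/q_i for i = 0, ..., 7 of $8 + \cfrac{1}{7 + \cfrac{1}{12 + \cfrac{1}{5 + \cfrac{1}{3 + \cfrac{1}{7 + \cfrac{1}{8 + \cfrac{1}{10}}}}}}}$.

8/1, 57/7, 692/85, 3517/432, 11243/1381, 82218/10099, 668987/82173, 6772088/831829

Using the convergent recurrence p_i = a_i*p_{i-1} + p_{i-2}, q_i = a_i*q_{i-1} + q_{i-2} with p_{-2}=0, p_{-1}=1, q_{-2}=1, q_{-1}=0:
  i=0: a_0=8, p_0 = 8*1 + 0 = 8, q_0 = 8*0 + 1 = 1.
  i=1: a_1=7, p_1 = 7*8 + 1 = 57, q_1 = 7*1 + 0 = 7.
  i=2: a_2=12, p_2 = 12*57 + 8 = 692, q_2 = 12*7 + 1 = 85.
  i=3: a_3=5, p_3 = 5*692 + 57 = 3517, q_3 = 5*85 + 7 = 432.
  i=4: a_4=3, p_4 = 3*3517 + 692 = 11243, q_4 = 3*432 + 85 = 1381.
  i=5: a_5=7, p_5 = 7*11243 + 3517 = 82218, q_5 = 7*1381 + 432 = 10099.
  i=6: a_6=8, p_6 = 8*82218 + 11243 = 668987, q_6 = 8*10099 + 1381 = 82173.
  i=7: a_7=10, p_7 = 10*668987 + 82218 = 6772088, q_7 = 10*82173 + 10099 = 831829.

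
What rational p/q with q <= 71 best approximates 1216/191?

191/30

Expand x = 1216/191 as a continued fraction with the Euclidean algorithm:
  1216 = 6*191 + 70, so a_0 = 6.
  191 = 2*70 + 51, so a_1 = 2.
  70 = 1*51 + 19, so a_2 = 1.
  51 = 2*19 + 13, so a_3 = 2.
  19 = 1*13 + 6, so a_4 = 1.
  13 = 2*6 + 1, so a_5 = 2.
  6 = 6*1 + 0, so a_6 = 6.
so x = [6; 2, 1, 2, 1, 2, 6].
Convergents (p_i = a_i*p_{i-1} + p_{i-2}, q_i = a_i*q_{i-1} + q_{i-2} with p_{-2}=0, p_{-1}=1, q_{-2}=1, q_{-1}=0), until the denominator exceeds 71:
  i=0: a_0=6, p_0 = 6*1 + 0 = 6, q_0 = 6*0 + 1 = 1.
  i=1: a_1=2, p_1 = 2*6 + 1 = 13, q_1 = 2*1 + 0 = 2.
  i=2: a_2=1, p_2 = 1*13 + 6 = 19, q_2 = 1*2 + 1 = 3.
  i=3: a_3=2, p_3 = 2*19 + 13 = 51, q_3 = 2*3 + 2 = 8.
  i=4: a_4=1, p_4 = 1*51 + 19 = 70, q_4 = 1*8 + 3 = 11.
  i=5: a_5=2, p_5 = 2*70 + 51 = 191, q_5 = 2*11 + 8 = 30.
  i=6: a_6=6, p_6 = 6*191 + 70 = 1216, q_6 = 6*30 + 11 = 191.
q_6 = 191 > 71, so the last convergent with denominator <= 71 is p_5/q_5 = 191/30.
The closest fraction with denominator <= 71 is either p_5/q_5 or the intermediate fraction (k*p_5 + p_4)/(k*q_5 + q_4) with the largest k >= 1 whose denominator stays <= 71; these approach x as k grows, and every other convergent or intermediate fraction in range is farther away.
Largest k: floor((71 - q_4)/q_5) = floor((71 - 11)/30) = 2.
That gives (2*191 + 70)/(2*30 + 11) = 452/71.
Compare the errors: |x - 191/30| = |1216*30 - 191*191|/(191*30) = 1/5730, and |x - 452/71| = |1216*71 - 452*191|/(191*71) = 4/13561.
Cross-multiplying, 1*13561 = 13561 < 22920 = 4*5730, so 1/5730 is smaller: the convergent 191/30 is closer to x than 452/71.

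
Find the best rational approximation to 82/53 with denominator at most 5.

3/2

Expand x = 82/53 as a continued fraction with the Euclidean algorithm:
  82 = 1*53 + 29, so a_0 = 1.
  53 = 1*29 + 24, so a_1 = 1.
  29 = 1*24 + 5, so a_2 = 1.
  24 = 4*5 + 4, so a_3 = 4.
  5 = 1*4 + 1, so a_4 = 1.
  4 = 4*1 + 0, so a_5 = 4.
so x = [1; 1, 1, 4, 1, 4].
Convergents (p_i = a_i*p_{i-1} + p_{i-2}, q_i = a_i*q_{i-1} + q_{i-2} with p_{-2}=0, p_{-1}=1, q_{-2}=1, q_{-1}=0), until the denominator exceeds 5:
  i=0: a_0=1, p_0 = 1*1 + 0 = 1, q_0 = 1*0 + 1 = 1.
  i=1: a_1=1, p_1 = 1*1 + 1 = 2, q_1 = 1*1 + 0 = 1.
  i=2: a_2=1, p_2 = 1*2 + 1 = 3, q_2 = 1*1 + 1 = 2.
  i=3: a_3=4, p_3 = 4*3 + 2 = 14, q_3 = 4*2 + 1 = 9.
q_3 = 9 > 5, so the last convergent with denominator <= 5 is p_2/q_2 = 3/2.
The closest fraction with denominator <= 5 is either p_2/q_2 or the intermediate fraction (k*p_2 + p_1)/(k*q_2 + q_1) with the largest k >= 1 whose denominator stays <= 5; these approach x as k grows, and every other convergent or intermediate fraction in range is farther away.
Largest k: floor((5 - q_1)/q_2) = floor((5 - 1)/2) = 2.
That gives (2*3 + 2)/(2*2 + 1) = 8/5.
Compare the errors: |x - 3/2| = |82*2 - 3*53|/(53*2) = 5/106, and |x - 8/5| = |82*5 - 8*53|/(53*5) = 14/265.
Cross-multiplying, 5*265 = 1325 < 1484 = 14*106, so 5/106 is smaller: the convergent 3/2 is closer to x than 8/5.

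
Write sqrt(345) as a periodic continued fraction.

[18; (1, 1, 2, 1, 6, 1, 2, 1, 1, 36)]

Write x_i = (sqrt(345) + m_i)/d_i with (m_0, d_0) = (0, 1). a_0 = floor(sqrt(345)) = 18, since 18^2 = 324 <= 345 < 361 = 19^2.
Iterate m_{i+1} = d_i*a_i - m_i, d_{i+1} = (345 - m_{i+1}^2)/d_i, a_{i+1} = floor((a_0 + m_{i+1})/d_{i+1}):
  m_1 = 1*18 - 0 = 18, d_1 = (345 - 18^2)/1 = 21/1 = 21, a_1 = floor((18 + 18)/21) = 1.
  m_2 = 21*1 - 18 = 3, d_2 = (345 - 3^2)/21 = 336/21 = 16, a_2 = floor((18 + 3)/16) = 1.
  m_3 = 16*1 - 3 = 13, d_3 = (345 - 13^2)/16 = 176/16 = 11, a_3 = floor((18 + 13)/11) = 2.
  m_4 = 11*2 - 13 = 9, d_4 = (345 - 9^2)/11 = 264/11 = 24, a_4 = floor((18 + 9)/24) = 1.
  m_5 = 24*1 - 9 = 15, d_5 = (345 - 15^2)/24 = 120/24 = 5, a_5 = floor((18 + 15)/5) = 6.
  m_6 = 5*6 - 15 = 15, d_6 = (345 - 15^2)/5 = 120/5 = 24, a_6 = floor((18 + 15)/24) = 1.
  m_7 = 24*1 - 15 = 9, d_7 = (345 - 9^2)/24 = 264/24 = 11, a_7 = floor((18 + 9)/11) = 2.
  m_8 = 11*2 - 9 = 13, d_8 = (345 - 13^2)/11 = 176/11 = 16, a_8 = floor((18 + 13)/16) = 1.
  m_9 = 16*1 - 13 = 3, d_9 = (345 - 3^2)/16 = 336/16 = 21, a_9 = floor((18 + 3)/21) = 1.
  m_10 = 21*1 - 3 = 18, d_10 = (345 - 18^2)/21 = 21/21 = 1, a_10 = floor((18 + 18)/1) = 36.
  m_11 = 1*36 - 18 = 18, d_11 = (345 - 18^2)/1 = 21/1 = 21: (m_11, d_11) = (m_1, d_1) = (18, 21), so from here the quotients repeat a_1, ..., a_10; the period length is 10.
Hence the expansion of sqrt(345) is a_0 = 18 followed by the repeating block 1, 1, 2, 1, 6, 1, 2, 1, 1, 36 (period 10).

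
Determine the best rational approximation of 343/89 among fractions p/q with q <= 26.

27/7

Expand x = 343/89 as a continued fraction with the Euclidean algorithm:
  343 = 3*89 + 76, so a_0 = 3.
  89 = 1*76 + 13, so a_1 = 1.
  76 = 5*13 + 11, so a_2 = 5.
  13 = 1*11 + 2, so a_3 = 1.
  11 = 5*2 + 1, so a_4 = 5.
  2 = 2*1 + 0, so a_5 = 2.
so x = [3; 1, 5, 1, 5, 2].
Convergents (p_i = a_i*p_{i-1} + p_{i-2}, q_i = a_i*q_{i-1} + q_{i-2} with p_{-2}=0, p_{-1}=1, q_{-2}=1, q_{-1}=0), until the denominator exceeds 26:
  i=0: a_0=3, p_0 = 3*1 + 0 = 3, q_0 = 3*0 + 1 = 1.
  i=1: a_1=1, p_1 = 1*3 + 1 = 4, q_1 = 1*1 + 0 = 1.
  i=2: a_2=5, p_2 = 5*4 + 3 = 23, q_2 = 5*1 + 1 = 6.
  i=3: a_3=1, p_3 = 1*23 + 4 = 27, q_3 = 1*6 + 1 = 7.
  i=4: a_4=5, p_4 = 5*27 + 23 = 158, q_4 = 5*7 + 6 = 41.
q_4 = 41 > 26, so the last convergent with denominator <= 26 is p_3/q_3 = 27/7.
The closest fraction with denominator <= 26 is either p_3/q_3 or the intermediate fraction (k*p_3 + p_2)/(k*q_3 + q_2) with the largest k >= 1 whose denominator stays <= 26; these approach x as k grows, and every other convergent or intermediate fraction in range is farther away.
Largest k: floor((26 - q_2)/q_3) = floor((26 - 6)/7) = 2.
That gives (2*27 + 23)/(2*7 + 6) = 77/20.
Compare the errors: |x - 27/7| = |343*7 - 27*89|/(89*7) = 2/623, and |x - 77/20| = |343*20 - 77*89|/(89*20) = 7/1780.
Cross-multiplying, 2*1780 = 3560 < 4361 = 7*623, so 2/623 is smaller: the convergent 27/7 is closer to x than 77/20.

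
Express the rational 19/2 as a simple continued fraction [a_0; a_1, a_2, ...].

Run the Euclidean algorithm on 19 and 2; the successive quotients are the partial quotients a_0, a_1, ... (each step inverts the fractional part left over by the previous one):
  19 = 9*2 + 1, so a_0 = 9.
  2 = 2*1 + 0, so a_1 = 2.
The remainder reaches 0 after 2 divisions, so the expansion has 2 partial quotients, read off in order.

[9; 2]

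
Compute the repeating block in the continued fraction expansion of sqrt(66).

Write x_i = (sqrt(66) + m_i)/d_i with (m_0, d_0) = (0, 1). a_0 = floor(sqrt(66)) = 8, since 8^2 = 64 <= 66 < 81 = 9^2.
Iterate m_{i+1} = d_i*a_i - m_i, d_{i+1} = (66 - m_{i+1}^2)/d_i, a_{i+1} = floor((a_0 + m_{i+1})/d_{i+1}):
  m_1 = 1*8 - 0 = 8, d_1 = (66 - 8^2)/1 = 2/1 = 2, a_1 = floor((8 + 8)/2) = 8.
  m_2 = 2*8 - 8 = 8, d_2 = (66 - 8^2)/2 = 2/2 = 1, a_2 = floor((8 + 8)/1) = 16.
  m_3 = 1*16 - 8 = 8, d_3 = (66 - 8^2)/1 = 2/1 = 2: (m_3, d_3) = (m_1, d_1) = (8, 2), so from here the quotients repeat a_1, a_2; the period length is 2.
Hence the expansion of sqrt(66) is a_0 = 8 followed by the repeating block 8, 16 (period 2).

[8; (8, 16)]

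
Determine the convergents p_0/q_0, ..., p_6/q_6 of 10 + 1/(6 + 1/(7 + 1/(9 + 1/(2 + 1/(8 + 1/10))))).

10/1, 61/6, 437/43, 3994/393, 8425/829, 71394/7025, 722365/71079

Using the convergent recurrence p_i = a_i*p_{i-1} + p_{i-2}, q_i = a_i*q_{i-1} + q_{i-2} with p_{-2}=0, p_{-1}=1, q_{-2}=1, q_{-1}=0:
  i=0: a_0=10, p_0 = 10*1 + 0 = 10, q_0 = 10*0 + 1 = 1.
  i=1: a_1=6, p_1 = 6*10 + 1 = 61, q_1 = 6*1 + 0 = 6.
  i=2: a_2=7, p_2 = 7*61 + 10 = 437, q_2 = 7*6 + 1 = 43.
  i=3: a_3=9, p_3 = 9*437 + 61 = 3994, q_3 = 9*43 + 6 = 393.
  i=4: a_4=2, p_4 = 2*3994 + 437 = 8425, q_4 = 2*393 + 43 = 829.
  i=5: a_5=8, p_5 = 8*8425 + 3994 = 71394, q_5 = 8*829 + 393 = 7025.
  i=6: a_6=10, p_6 = 10*71394 + 8425 = 722365, q_6 = 10*7025 + 829 = 71079.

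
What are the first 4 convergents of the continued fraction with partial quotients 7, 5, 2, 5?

Using the convergent recurrence p_i = a_i*p_{i-1} + p_{i-2}, q_i = a_i*q_{i-1} + q_{i-2} with p_{-2}=0, p_{-1}=1, q_{-2}=1, q_{-1}=0:
  i=0: a_0=7, p_0 = 7*1 + 0 = 7, q_0 = 7*0 + 1 = 1.
  i=1: a_1=5, p_1 = 5*7 + 1 = 36, q_1 = 5*1 + 0 = 5.
  i=2: a_2=2, p_2 = 2*36 + 7 = 79, q_2 = 2*5 + 1 = 11.
  i=3: a_3=5, p_3 = 5*79 + 36 = 431, q_3 = 5*11 + 5 = 60.

7/1, 36/5, 79/11, 431/60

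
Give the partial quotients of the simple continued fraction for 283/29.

Run the Euclidean algorithm on 283 and 29; the successive quotients are the partial quotients a_0, a_1, ... (each step inverts the fractional part left over by the previous one):
  283 = 9*29 + 22, so a_0 = 9.
  29 = 1*22 + 7, so a_1 = 1.
  22 = 3*7 + 1, so a_2 = 3.
  7 = 7*1 + 0, so a_3 = 7.
The remainder reaches 0 after 4 divisions, so the expansion has 4 partial quotients, read off in order.

[9; 1, 3, 7]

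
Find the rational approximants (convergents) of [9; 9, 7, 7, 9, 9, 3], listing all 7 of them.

9/1, 82/9, 583/64, 4163/457, 38050/4177, 346613/38050, 1077889/118327

Using the convergent recurrence p_i = a_i*p_{i-1} + p_{i-2}, q_i = a_i*q_{i-1} + q_{i-2} with p_{-2}=0, p_{-1}=1, q_{-2}=1, q_{-1}=0:
  i=0: a_0=9, p_0 = 9*1 + 0 = 9, q_0 = 9*0 + 1 = 1.
  i=1: a_1=9, p_1 = 9*9 + 1 = 82, q_1 = 9*1 + 0 = 9.
  i=2: a_2=7, p_2 = 7*82 + 9 = 583, q_2 = 7*9 + 1 = 64.
  i=3: a_3=7, p_3 = 7*583 + 82 = 4163, q_3 = 7*64 + 9 = 457.
  i=4: a_4=9, p_4 = 9*4163 + 583 = 38050, q_4 = 9*457 + 64 = 4177.
  i=5: a_5=9, p_5 = 9*38050 + 4163 = 346613, q_5 = 9*4177 + 457 = 38050.
  i=6: a_6=3, p_6 = 3*346613 + 38050 = 1077889, q_6 = 3*38050 + 4177 = 118327.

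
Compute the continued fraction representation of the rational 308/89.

[3; 2, 5, 1, 6]

Run the Euclidean algorithm on 308 and 89; the successive quotients are the partial quotients a_0, a_1, ... (each step inverts the fractional part left over by the previous one):
  308 = 3*89 + 41, so a_0 = 3.
  89 = 2*41 + 7, so a_1 = 2.
  41 = 5*7 + 6, so a_2 = 5.
  7 = 1*6 + 1, so a_3 = 1.
  6 = 6*1 + 0, so a_4 = 6.
The remainder reaches 0 after 5 divisions, so the expansion has 5 partial quotients, read off in order.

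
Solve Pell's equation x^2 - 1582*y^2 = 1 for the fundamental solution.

(x, y) = (8593649, 216060)

First expand sqrt(1582) as a continued fraction. With x_i = (sqrt(1582) + m_i)/d_i and (m_0, d_0) = (0, 1): a_0 = floor(sqrt(1582)) = 39, since 39^2 = 1521 <= 1582 < 1600 = 40^2.
Iterate m_{i+1} = d_i*a_i - m_i, d_{i+1} = (1582 - m_{i+1}^2)/d_i, a_{i+1} = floor((a_0 + m_{i+1})/d_{i+1}):
  m_1 = 1*39 - 0 = 39, d_1 = (1582 - 39^2)/1 = 61/1 = 61, a_1 = floor((39 + 39)/61) = 1.
  m_2 = 61*1 - 39 = 22, d_2 = (1582 - 22^2)/61 = 1098/61 = 18, a_2 = floor((39 + 22)/18) = 3.
  m_3 = 18*3 - 22 = 32, d_3 = (1582 - 32^2)/18 = 558/18 = 31, a_3 = floor((39 + 32)/31) = 2.
  m_4 = 31*2 - 32 = 30, d_4 = (1582 - 30^2)/31 = 682/31 = 22, a_4 = floor((39 + 30)/22) = 3.
  m_5 = 22*3 - 30 = 36, d_5 = (1582 - 36^2)/22 = 286/22 = 13, a_5 = floor((39 + 36)/13) = 5.
  m_6 = 13*5 - 36 = 29, d_6 = (1582 - 29^2)/13 = 741/13 = 57, a_6 = floor((39 + 29)/57) = 1.
  m_7 = 57*1 - 29 = 28, d_7 = (1582 - 28^2)/57 = 798/57 = 14, a_7 = floor((39 + 28)/14) = 4.
  m_8 = 14*4 - 28 = 28, d_8 = (1582 - 28^2)/14 = 798/14 = 57, a_8 = floor((39 + 28)/57) = 1.
  m_9 = 57*1 - 28 = 29, d_9 = (1582 - 29^2)/57 = 741/57 = 13, a_9 = floor((39 + 29)/13) = 5.
  m_10 = 13*5 - 29 = 36, d_10 = (1582 - 36^2)/13 = 286/13 = 22, a_10 = floor((39 + 36)/22) = 3.
  m_11 = 22*3 - 36 = 30, d_11 = (1582 - 30^2)/22 = 682/22 = 31, a_11 = floor((39 + 30)/31) = 2.
  m_12 = 31*2 - 30 = 32, d_12 = (1582 - 32^2)/31 = 558/31 = 18, a_12 = floor((39 + 32)/18) = 3.
  m_13 = 18*3 - 32 = 22, d_13 = (1582 - 22^2)/18 = 1098/18 = 61, a_13 = floor((39 + 22)/61) = 1.
  m_14 = 61*1 - 22 = 39, d_14 = (1582 - 39^2)/61 = 61/61 = 1, a_14 = floor((39 + 39)/1) = 78.
  m_15 = 1*78 - 39 = 39, d_15 = (1582 - 39^2)/1 = 61/1 = 61: (m_15, d_15) = (m_1, d_1) = (39, 61), so from here the quotients repeat a_1, ..., a_14; the period length is 14.
So sqrt(1582) = [39; (1, 3, 2, 3, 5, 1, 4, 1, 5, 3, 2, 3, 1, 78)] with period length k = 14.
k is even, so the fundamental solution of x^2 - 1582y^2 = 1 is (p_{k-1}, q_{k-1}) = (p_13, q_13); compute convergents through index 13.
Convergents (p_i = a_i*p_{i-1} + p_{i-2}, q_i = a_i*q_{i-1} + q_{i-2} with p_{-2}=0, p_{-1}=1, q_{-2}=1, q_{-1}=0):
  i=0: a_0=39, p_0 = 39*1 + 0 = 39, q_0 = 39*0 + 1 = 1.
  i=1: a_1=1, p_1 = 1*39 + 1 = 40, q_1 = 1*1 + 0 = 1.
  i=2: a_2=3, p_2 = 3*40 + 39 = 159, q_2 = 3*1 + 1 = 4.
  i=3: a_3=2, p_3 = 2*159 + 40 = 358, q_3 = 2*4 + 1 = 9.
  i=4: a_4=3, p_4 = 3*358 + 159 = 1233, q_4 = 3*9 + 4 = 31.
  i=5: a_5=5, p_5 = 5*1233 + 358 = 6523, q_5 = 5*31 + 9 = 164.
  i=6: a_6=1, p_6 = 1*6523 + 1233 = 7756, q_6 = 1*164 + 31 = 195.
  i=7: a_7=4, p_7 = 4*7756 + 6523 = 37547, q_7 = 4*195 + 164 = 944.
  i=8: a_8=1, p_8 = 1*37547 + 7756 = 45303, q_8 = 1*944 + 195 = 1139.
  i=9: a_9=5, p_9 = 5*45303 + 37547 = 264062, q_9 = 5*1139 + 944 = 6639.
  i=10: a_10=3, p_10 = 3*264062 + 45303 = 837489, q_10 = 3*6639 + 1139 = 21056.
  i=11: a_11=2, p_11 = 2*837489 + 264062 = 1939040, q_11 = 2*21056 + 6639 = 48751.
  i=12: a_12=3, p_12 = 3*1939040 + 837489 = 6654609, q_12 = 3*48751 + 21056 = 167309.
  i=13: a_13=1, p_13 = 1*6654609 + 1939040 = 8593649, q_13 = 1*167309 + 48751 = 216060.
Check: 8593649^2 - 1582*216060^2 = 73850803135201 - 73850803135200 = 1, so (x, y) = (8593649, 216060) solves the equation, and by the theorem it is the least positive solution.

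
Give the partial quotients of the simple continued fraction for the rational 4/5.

Run the Euclidean algorithm on 4 and 5; the successive quotients are the partial quotients a_0, a_1, ... (each step inverts the fractional part left over by the previous one):
  4 = 0*5 + 4, so a_0 = 0.
  5 = 1*4 + 1, so a_1 = 1.
  4 = 4*1 + 0, so a_2 = 4.
The remainder reaches 0 after 3 divisions, so the expansion has 3 partial quotients, read off in order.

[0; 1, 4]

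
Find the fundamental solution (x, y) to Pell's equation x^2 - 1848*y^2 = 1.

(x, y) = (43, 1)

First expand sqrt(1848) as a continued fraction. With x_i = (sqrt(1848) + m_i)/d_i and (m_0, d_0) = (0, 1): a_0 = floor(sqrt(1848)) = 42, since 42^2 = 1764 <= 1848 < 1849 = 43^2.
Iterate m_{i+1} = d_i*a_i - m_i, d_{i+1} = (1848 - m_{i+1}^2)/d_i, a_{i+1} = floor((a_0 + m_{i+1})/d_{i+1}):
  m_1 = 1*42 - 0 = 42, d_1 = (1848 - 42^2)/1 = 84/1 = 84, a_1 = floor((42 + 42)/84) = 1.
  m_2 = 84*1 - 42 = 42, d_2 = (1848 - 42^2)/84 = 84/84 = 1, a_2 = floor((42 + 42)/1) = 84.
  m_3 = 1*84 - 42 = 42, d_3 = (1848 - 42^2)/1 = 84/1 = 84: (m_3, d_3) = (m_1, d_1) = (42, 84), so from here the quotients repeat a_1, a_2; the period length is 2.
So sqrt(1848) = [42; (1, 84)] with period length k = 2.
k is even, so the fundamental solution of x^2 - 1848y^2 = 1 is (p_{k-1}, q_{k-1}) = (p_1, q_1); compute convergents through index 1.
Convergents (p_i = a_i*p_{i-1} + p_{i-2}, q_i = a_i*q_{i-1} + q_{i-2} with p_{-2}=0, p_{-1}=1, q_{-2}=1, q_{-1}=0):
  i=0: a_0=42, p_0 = 42*1 + 0 = 42, q_0 = 42*0 + 1 = 1.
  i=1: a_1=1, p_1 = 1*42 + 1 = 43, q_1 = 1*1 + 0 = 1.
Check: 43^2 - 1848*1^2 = 1849 - 1848 = 1, so (x, y) = (43, 1) solves the equation, and by the theorem it is the least positive solution.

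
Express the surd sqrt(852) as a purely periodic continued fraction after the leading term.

Write x_i = (sqrt(852) + m_i)/d_i with (m_0, d_0) = (0, 1). a_0 = floor(sqrt(852)) = 29, since 29^2 = 841 <= 852 < 900 = 30^2.
Iterate m_{i+1} = d_i*a_i - m_i, d_{i+1} = (852 - m_{i+1}^2)/d_i, a_{i+1} = floor((a_0 + m_{i+1})/d_{i+1}):
  m_1 = 1*29 - 0 = 29, d_1 = (852 - 29^2)/1 = 11/1 = 11, a_1 = floor((29 + 29)/11) = 5.
  m_2 = 11*5 - 29 = 26, d_2 = (852 - 26^2)/11 = 176/11 = 16, a_2 = floor((29 + 26)/16) = 3.
  m_3 = 16*3 - 26 = 22, d_3 = (852 - 22^2)/16 = 368/16 = 23, a_3 = floor((29 + 22)/23) = 2.
  m_4 = 23*2 - 22 = 24, d_4 = (852 - 24^2)/23 = 276/23 = 12, a_4 = floor((29 + 24)/12) = 4.
  m_5 = 12*4 - 24 = 24, d_5 = (852 - 24^2)/12 = 276/12 = 23, a_5 = floor((29 + 24)/23) = 2.
  m_6 = 23*2 - 24 = 22, d_6 = (852 - 22^2)/23 = 368/23 = 16, a_6 = floor((29 + 22)/16) = 3.
  m_7 = 16*3 - 22 = 26, d_7 = (852 - 26^2)/16 = 176/16 = 11, a_7 = floor((29 + 26)/11) = 5.
  m_8 = 11*5 - 26 = 29, d_8 = (852 - 29^2)/11 = 11/11 = 1, a_8 = floor((29 + 29)/1) = 58.
  m_9 = 1*58 - 29 = 29, d_9 = (852 - 29^2)/1 = 11/1 = 11: (m_9, d_9) = (m_1, d_1) = (29, 11), so from here the quotients repeat a_1, ..., a_8; the period length is 8.
Hence the expansion of sqrt(852) is a_0 = 29 followed by the repeating block 5, 3, 2, 4, 2, 3, 5, 58 (period 8).

[29; (5, 3, 2, 4, 2, 3, 5, 58)]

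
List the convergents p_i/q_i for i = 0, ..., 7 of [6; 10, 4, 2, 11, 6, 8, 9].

6/1, 61/10, 250/41, 561/92, 6421/1053, 39087/6410, 319117/52333, 2911140/477407

Using the convergent recurrence p_i = a_i*p_{i-1} + p_{i-2}, q_i = a_i*q_{i-1} + q_{i-2} with p_{-2}=0, p_{-1}=1, q_{-2}=1, q_{-1}=0:
  i=0: a_0=6, p_0 = 6*1 + 0 = 6, q_0 = 6*0 + 1 = 1.
  i=1: a_1=10, p_1 = 10*6 + 1 = 61, q_1 = 10*1 + 0 = 10.
  i=2: a_2=4, p_2 = 4*61 + 6 = 250, q_2 = 4*10 + 1 = 41.
  i=3: a_3=2, p_3 = 2*250 + 61 = 561, q_3 = 2*41 + 10 = 92.
  i=4: a_4=11, p_4 = 11*561 + 250 = 6421, q_4 = 11*92 + 41 = 1053.
  i=5: a_5=6, p_5 = 6*6421 + 561 = 39087, q_5 = 6*1053 + 92 = 6410.
  i=6: a_6=8, p_6 = 8*39087 + 6421 = 319117, q_6 = 8*6410 + 1053 = 52333.
  i=7: a_7=9, p_7 = 9*319117 + 39087 = 2911140, q_7 = 9*52333 + 6410 = 477407.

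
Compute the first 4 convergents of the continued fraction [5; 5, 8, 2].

5/1, 26/5, 213/41, 452/87

Using the convergent recurrence p_i = a_i*p_{i-1} + p_{i-2}, q_i = a_i*q_{i-1} + q_{i-2} with p_{-2}=0, p_{-1}=1, q_{-2}=1, q_{-1}=0:
  i=0: a_0=5, p_0 = 5*1 + 0 = 5, q_0 = 5*0 + 1 = 1.
  i=1: a_1=5, p_1 = 5*5 + 1 = 26, q_1 = 5*1 + 0 = 5.
  i=2: a_2=8, p_2 = 8*26 + 5 = 213, q_2 = 8*5 + 1 = 41.
  i=3: a_3=2, p_3 = 2*213 + 26 = 452, q_3 = 2*41 + 5 = 87.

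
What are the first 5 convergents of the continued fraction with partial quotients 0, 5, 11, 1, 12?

0/1, 1/5, 11/56, 12/61, 155/788

Using the convergent recurrence p_i = a_i*p_{i-1} + p_{i-2}, q_i = a_i*q_{i-1} + q_{i-2} with p_{-2}=0, p_{-1}=1, q_{-2}=1, q_{-1}=0:
  i=0: a_0=0, p_0 = 0*1 + 0 = 0, q_0 = 0*0 + 1 = 1.
  i=1: a_1=5, p_1 = 5*0 + 1 = 1, q_1 = 5*1 + 0 = 5.
  i=2: a_2=11, p_2 = 11*1 + 0 = 11, q_2 = 11*5 + 1 = 56.
  i=3: a_3=1, p_3 = 1*11 + 1 = 12, q_3 = 1*56 + 5 = 61.
  i=4: a_4=12, p_4 = 12*12 + 11 = 155, q_4 = 12*61 + 56 = 788.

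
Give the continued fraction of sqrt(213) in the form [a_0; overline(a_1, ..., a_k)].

Write x_i = (sqrt(213) + m_i)/d_i with (m_0, d_0) = (0, 1). a_0 = floor(sqrt(213)) = 14, since 14^2 = 196 <= 213 < 225 = 15^2.
Iterate m_{i+1} = d_i*a_i - m_i, d_{i+1} = (213 - m_{i+1}^2)/d_i, a_{i+1} = floor((a_0 + m_{i+1})/d_{i+1}):
  m_1 = 1*14 - 0 = 14, d_1 = (213 - 14^2)/1 = 17/1 = 17, a_1 = floor((14 + 14)/17) = 1.
  m_2 = 17*1 - 14 = 3, d_2 = (213 - 3^2)/17 = 204/17 = 12, a_2 = floor((14 + 3)/12) = 1.
  m_3 = 12*1 - 3 = 9, d_3 = (213 - 9^2)/12 = 132/12 = 11, a_3 = floor((14 + 9)/11) = 2.
  m_4 = 11*2 - 9 = 13, d_4 = (213 - 13^2)/11 = 44/11 = 4, a_4 = floor((14 + 13)/4) = 6.
  m_5 = 4*6 - 13 = 11, d_5 = (213 - 11^2)/4 = 92/4 = 23, a_5 = floor((14 + 11)/23) = 1.
  m_6 = 23*1 - 11 = 12, d_6 = (213 - 12^2)/23 = 69/23 = 3, a_6 = floor((14 + 12)/3) = 8.
  m_7 = 3*8 - 12 = 12, d_7 = (213 - 12^2)/3 = 69/3 = 23, a_7 = floor((14 + 12)/23) = 1.
  m_8 = 23*1 - 12 = 11, d_8 = (213 - 11^2)/23 = 92/23 = 4, a_8 = floor((14 + 11)/4) = 6.
  m_9 = 4*6 - 11 = 13, d_9 = (213 - 13^2)/4 = 44/4 = 11, a_9 = floor((14 + 13)/11) = 2.
  m_10 = 11*2 - 13 = 9, d_10 = (213 - 9^2)/11 = 132/11 = 12, a_10 = floor((14 + 9)/12) = 1.
  m_11 = 12*1 - 9 = 3, d_11 = (213 - 3^2)/12 = 204/12 = 17, a_11 = floor((14 + 3)/17) = 1.
  m_12 = 17*1 - 3 = 14, d_12 = (213 - 14^2)/17 = 17/17 = 1, a_12 = floor((14 + 14)/1) = 28.
  m_13 = 1*28 - 14 = 14, d_13 = (213 - 14^2)/1 = 17/1 = 17: (m_13, d_13) = (m_1, d_1) = (14, 17), so from here the quotients repeat a_1, ..., a_12; the period length is 12.
Hence the expansion of sqrt(213) is a_0 = 14 followed by the repeating block 1, 1, 2, 6, 1, 8, 1, 6, 2, 1, 1, 28 (period 12).

[14; overline(1, 1, 2, 6, 1, 8, 1, 6, 2, 1, 1, 28)]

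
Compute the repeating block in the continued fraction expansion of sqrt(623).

[24; (1, 23, 1, 48)]

Write x_i = (sqrt(623) + m_i)/d_i with (m_0, d_0) = (0, 1). a_0 = floor(sqrt(623)) = 24, since 24^2 = 576 <= 623 < 625 = 25^2.
Iterate m_{i+1} = d_i*a_i - m_i, d_{i+1} = (623 - m_{i+1}^2)/d_i, a_{i+1} = floor((a_0 + m_{i+1})/d_{i+1}):
  m_1 = 1*24 - 0 = 24, d_1 = (623 - 24^2)/1 = 47/1 = 47, a_1 = floor((24 + 24)/47) = 1.
  m_2 = 47*1 - 24 = 23, d_2 = (623 - 23^2)/47 = 94/47 = 2, a_2 = floor((24 + 23)/2) = 23.
  m_3 = 2*23 - 23 = 23, d_3 = (623 - 23^2)/2 = 94/2 = 47, a_3 = floor((24 + 23)/47) = 1.
  m_4 = 47*1 - 23 = 24, d_4 = (623 - 24^2)/47 = 47/47 = 1, a_4 = floor((24 + 24)/1) = 48.
  m_5 = 1*48 - 24 = 24, d_5 = (623 - 24^2)/1 = 47/1 = 47: (m_5, d_5) = (m_1, d_1) = (24, 47), so from here the quotients repeat a_1, ..., a_4; the period length is 4.
Hence the expansion of sqrt(623) is a_0 = 24 followed by the repeating block 1, 23, 1, 48 (period 4).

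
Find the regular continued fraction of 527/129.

Run the Euclidean algorithm on 527 and 129; the successive quotients are the partial quotients a_0, a_1, ... (each step inverts the fractional part left over by the previous one):
  527 = 4*129 + 11, so a_0 = 4.
  129 = 11*11 + 8, so a_1 = 11.
  11 = 1*8 + 3, so a_2 = 1.
  8 = 2*3 + 2, so a_3 = 2.
  3 = 1*2 + 1, so a_4 = 1.
  2 = 2*1 + 0, so a_5 = 2.
The remainder reaches 0 after 6 divisions, so the expansion has 6 partial quotients, read off in order.

[4; 11, 1, 2, 1, 2]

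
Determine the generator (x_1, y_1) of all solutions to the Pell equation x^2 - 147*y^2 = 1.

(x, y) = (97, 8)

First expand sqrt(147) as a continued fraction. With x_i = (sqrt(147) + m_i)/d_i and (m_0, d_0) = (0, 1): a_0 = floor(sqrt(147)) = 12, since 12^2 = 144 <= 147 < 169 = 13^2.
Iterate m_{i+1} = d_i*a_i - m_i, d_{i+1} = (147 - m_{i+1}^2)/d_i, a_{i+1} = floor((a_0 + m_{i+1})/d_{i+1}):
  m_1 = 1*12 - 0 = 12, d_1 = (147 - 12^2)/1 = 3/1 = 3, a_1 = floor((12 + 12)/3) = 8.
  m_2 = 3*8 - 12 = 12, d_2 = (147 - 12^2)/3 = 3/3 = 1, a_2 = floor((12 + 12)/1) = 24.
  m_3 = 1*24 - 12 = 12, d_3 = (147 - 12^2)/1 = 3/1 = 3: (m_3, d_3) = (m_1, d_1) = (12, 3), so from here the quotients repeat a_1, a_2; the period length is 2.
So sqrt(147) = [12; (8, 24)] with period length k = 2.
k is even, so the fundamental solution of x^2 - 147y^2 = 1 is (p_{k-1}, q_{k-1}) = (p_1, q_1); compute convergents through index 1.
Convergents (p_i = a_i*p_{i-1} + p_{i-2}, q_i = a_i*q_{i-1} + q_{i-2} with p_{-2}=0, p_{-1}=1, q_{-2}=1, q_{-1}=0):
  i=0: a_0=12, p_0 = 12*1 + 0 = 12, q_0 = 12*0 + 1 = 1.
  i=1: a_1=8, p_1 = 8*12 + 1 = 97, q_1 = 8*1 + 0 = 8.
Check: 97^2 - 147*8^2 = 9409 - 9408 = 1, so (x, y) = (97, 8) solves the equation, and by the theorem it is the least positive solution.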